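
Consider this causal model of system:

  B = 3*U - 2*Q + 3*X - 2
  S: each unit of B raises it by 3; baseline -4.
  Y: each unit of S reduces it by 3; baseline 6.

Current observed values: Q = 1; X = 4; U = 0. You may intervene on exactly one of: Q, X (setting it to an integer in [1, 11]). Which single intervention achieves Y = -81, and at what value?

Intervening on Q: Y = 18*Q - 72. Reaching -81 requires Q = -1/2, not an integer.
Intervening on X: with other inputs at their observed values, Y = -27*X + 54. Solving for -81 gives X = 5, within [1, 11].

set X = 5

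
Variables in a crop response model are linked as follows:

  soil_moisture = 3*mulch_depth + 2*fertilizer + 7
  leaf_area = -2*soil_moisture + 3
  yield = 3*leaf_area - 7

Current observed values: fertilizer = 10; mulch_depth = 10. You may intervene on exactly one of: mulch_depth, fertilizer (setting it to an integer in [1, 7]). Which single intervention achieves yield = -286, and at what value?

Intervening on mulch_depth: with other inputs at their observed values, yield = -18*mulch_depth - 160. Solving for -286 gives mulch_depth = 7, within [1, 7].
Intervening on fertilizer: yield = -12*fertilizer - 220. Reaching -286 requires fertilizer = 11/2, not an integer.

set mulch_depth = 7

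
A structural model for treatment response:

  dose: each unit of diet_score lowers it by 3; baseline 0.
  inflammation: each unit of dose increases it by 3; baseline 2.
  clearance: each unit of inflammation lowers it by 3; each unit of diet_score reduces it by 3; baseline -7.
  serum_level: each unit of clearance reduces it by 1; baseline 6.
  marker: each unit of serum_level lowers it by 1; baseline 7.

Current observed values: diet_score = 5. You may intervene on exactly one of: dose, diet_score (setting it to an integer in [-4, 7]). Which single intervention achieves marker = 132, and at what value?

set diet_score = 6

Intervening on dose: marker = -9*dose - 27. Reaching 132 requires dose = -53/3, not an integer.
Intervening on diet_score: with other inputs at their observed values, marker = 24*diet_score - 12. Solving for 132 gives diet_score = 6, within [-4, 7].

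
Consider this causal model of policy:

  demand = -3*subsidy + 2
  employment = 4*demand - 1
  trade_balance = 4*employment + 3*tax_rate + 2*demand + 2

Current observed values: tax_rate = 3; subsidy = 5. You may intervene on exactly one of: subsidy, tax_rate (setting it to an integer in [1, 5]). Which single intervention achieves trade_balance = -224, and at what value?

set tax_rate = 4

Intervening on subsidy: trade_balance = -54*subsidy + 43. Reaching -224 requires subsidy = 89/18, not an integer.
Intervening on tax_rate: with other inputs at their observed values, trade_balance = 3*tax_rate - 236. Solving for -224 gives tax_rate = 4, within [1, 5].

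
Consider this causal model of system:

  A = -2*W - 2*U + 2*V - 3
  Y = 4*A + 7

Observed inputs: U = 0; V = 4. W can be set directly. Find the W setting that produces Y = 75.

Substituting into the A equation gives A = -2*W + 5.
Substituting into the Y equation gives Y = -8*W + 27.
Solve -8*W + 27 = 75: W = (75 - 27) / -8 = -6.

W = -6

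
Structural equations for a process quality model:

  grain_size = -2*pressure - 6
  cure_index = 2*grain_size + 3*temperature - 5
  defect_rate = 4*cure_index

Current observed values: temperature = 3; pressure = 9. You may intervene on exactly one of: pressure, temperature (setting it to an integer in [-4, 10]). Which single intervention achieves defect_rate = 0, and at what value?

Intervening on pressure: with other inputs at their observed values, defect_rate = -16*pressure - 32. Solving for 0 gives pressure = -2, within [-4, 10].
Intervening on temperature: defect_rate = 12*temperature - 212. Reaching 0 requires temperature = 53/3, not an integer.

set pressure = -2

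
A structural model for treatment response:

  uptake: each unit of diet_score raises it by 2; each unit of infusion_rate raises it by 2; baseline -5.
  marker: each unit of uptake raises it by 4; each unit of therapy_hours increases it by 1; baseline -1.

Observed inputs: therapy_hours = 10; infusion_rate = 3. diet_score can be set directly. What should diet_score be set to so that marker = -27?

Substituting into the uptake equation gives uptake = 2*diet_score + 1.
Substituting into the marker equation gives marker = 8*diet_score + 13.
Solve 8*diet_score + 13 = -27: diet_score = (-27 - 13) / 8 = -5.

diet_score = -5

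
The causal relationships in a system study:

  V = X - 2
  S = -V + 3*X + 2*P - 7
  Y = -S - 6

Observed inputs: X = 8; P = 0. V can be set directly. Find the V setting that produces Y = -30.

Intervening on V fixes its value directly, overriding its dependence on X.
Substituting into the S equation gives S = -V + 17.
Substituting into the Y equation gives Y = V - 23.
Solve V - 23 = -30: V = (-30 + 23) / 1 = -7.

V = -7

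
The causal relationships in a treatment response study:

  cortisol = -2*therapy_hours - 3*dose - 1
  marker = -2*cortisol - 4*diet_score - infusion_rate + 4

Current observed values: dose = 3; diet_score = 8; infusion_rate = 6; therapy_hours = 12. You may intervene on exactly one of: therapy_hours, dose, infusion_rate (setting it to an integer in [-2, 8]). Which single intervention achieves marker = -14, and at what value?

set therapy_hours = 0

Intervening on therapy_hours: with other inputs at their observed values, marker = 4*therapy_hours - 14. Solving for -14 gives therapy_hours = 0, within [-2, 8].
Intervening on dose: marker = 6*dose + 16. Reaching -14 requires dose = -5, outside [-2, 8].
Intervening on infusion_rate: marker = -infusion_rate + 40. Reaching -14 requires infusion_rate = 54, outside [-2, 8].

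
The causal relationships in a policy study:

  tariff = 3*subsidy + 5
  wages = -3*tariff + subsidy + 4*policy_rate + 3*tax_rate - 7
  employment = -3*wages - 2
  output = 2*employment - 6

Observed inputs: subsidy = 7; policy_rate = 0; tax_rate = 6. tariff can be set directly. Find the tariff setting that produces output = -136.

Intervening on tariff fixes its value directly, overriding its dependence on subsidy.
Substituting into the wages equation gives wages = -3*tariff + 18.
Substituting into the employment equation gives employment = 9*tariff - 56.
This gives output = 18*tariff - 118.
Solve 18*tariff - 118 = -136: tariff = (-136 + 118) / 18 = -1.

tariff = -1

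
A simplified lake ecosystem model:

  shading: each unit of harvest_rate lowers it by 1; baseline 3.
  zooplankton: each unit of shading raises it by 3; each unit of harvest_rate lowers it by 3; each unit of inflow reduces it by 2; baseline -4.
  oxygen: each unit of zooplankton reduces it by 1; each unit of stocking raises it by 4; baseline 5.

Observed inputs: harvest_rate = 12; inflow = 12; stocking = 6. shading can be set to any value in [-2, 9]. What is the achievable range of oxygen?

Intervening on shading fixes its value directly, overriding its dependence on harvest_rate.
Substituting into the zooplankton equation gives zooplankton = 3*shading - 64.
Substituting into the oxygen equation gives oxygen = -3*shading + 93.
Linear in shading, so extremes are at the endpoints: shading = -2 gives oxygen = 99; shading = 9 gives oxygen = 66.

66 to 99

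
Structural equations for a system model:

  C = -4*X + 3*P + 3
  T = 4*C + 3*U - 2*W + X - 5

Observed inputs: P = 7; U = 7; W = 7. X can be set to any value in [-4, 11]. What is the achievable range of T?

-67 to 158

Substituting into the C equation gives C = -4*X + 24.
Substituting into the T equation gives T = -15*X + 98.
Linear in X, so extremes are at the endpoints: X = -4 gives T = 158; X = 11 gives T = -67.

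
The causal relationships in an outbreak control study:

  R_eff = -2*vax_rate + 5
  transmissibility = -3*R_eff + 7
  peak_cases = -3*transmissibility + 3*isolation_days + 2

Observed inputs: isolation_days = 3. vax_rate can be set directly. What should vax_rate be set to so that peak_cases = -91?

Substituting into the transmissibility equation gives transmissibility = 6*vax_rate - 8.
Substituting into the peak_cases equation gives peak_cases = -18*vax_rate + 35.
Solve -18*vax_rate + 35 = -91: vax_rate = (-91 - 35) / -18 = 7.

vax_rate = 7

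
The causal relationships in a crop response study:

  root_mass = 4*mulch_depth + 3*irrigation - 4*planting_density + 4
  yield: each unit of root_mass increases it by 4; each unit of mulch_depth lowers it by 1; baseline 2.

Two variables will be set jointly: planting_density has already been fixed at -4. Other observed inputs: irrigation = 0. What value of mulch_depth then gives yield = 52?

With planting_density held at -4:
Substituting into the root_mass equation gives root_mass = 4*mulch_depth + 20.
Substituting into the yield equation gives yield = 15*mulch_depth + 82.
Solve 15*mulch_depth + 82 = 52: mulch_depth = (52 - 82) / 15 = -2.

mulch_depth = -2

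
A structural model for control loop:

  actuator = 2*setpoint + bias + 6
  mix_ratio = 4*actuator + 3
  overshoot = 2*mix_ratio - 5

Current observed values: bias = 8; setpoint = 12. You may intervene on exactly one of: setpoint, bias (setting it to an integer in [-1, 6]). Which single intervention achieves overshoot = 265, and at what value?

set bias = 3

Intervening on setpoint: overshoot = 16*setpoint + 113. Reaching 265 requires setpoint = 19/2, not an integer.
Intervening on bias: with other inputs at their observed values, overshoot = 8*bias + 241. Solving for 265 gives bias = 3, within [-1, 6].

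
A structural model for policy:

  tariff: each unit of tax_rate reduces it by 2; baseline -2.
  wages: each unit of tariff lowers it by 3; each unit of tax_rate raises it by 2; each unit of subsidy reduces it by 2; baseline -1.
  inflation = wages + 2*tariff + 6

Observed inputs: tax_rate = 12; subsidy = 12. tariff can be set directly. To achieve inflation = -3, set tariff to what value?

tariff = 8

Intervening on tariff fixes its value directly, overriding its dependence on tax_rate.
Substituting into the wages equation gives wages = -3*tariff - 1.
Substituting into the inflation equation gives inflation = -tariff + 5.
Solve -tariff + 5 = -3: tariff = (-3 - 5) / -1 = 8.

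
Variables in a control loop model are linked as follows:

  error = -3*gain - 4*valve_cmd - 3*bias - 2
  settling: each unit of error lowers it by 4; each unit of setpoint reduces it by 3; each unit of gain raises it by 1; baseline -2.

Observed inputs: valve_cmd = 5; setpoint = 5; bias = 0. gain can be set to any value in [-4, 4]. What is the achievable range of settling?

Substituting into the error equation gives error = -3*gain - 22.
Substituting into the settling equation gives settling = 13*gain + 71.
Linear in gain, so extremes are at the endpoints: gain = -4 gives settling = 19; gain = 4 gives settling = 123.

19 to 123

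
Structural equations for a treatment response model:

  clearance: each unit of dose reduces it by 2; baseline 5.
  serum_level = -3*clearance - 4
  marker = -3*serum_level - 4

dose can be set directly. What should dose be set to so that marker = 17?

dose = 2

Substituting into the serum_level equation gives serum_level = 6*dose - 19.
This gives marker = -18*dose + 53.
Solve -18*dose + 53 = 17: dose = (17 - 53) / -18 = 2.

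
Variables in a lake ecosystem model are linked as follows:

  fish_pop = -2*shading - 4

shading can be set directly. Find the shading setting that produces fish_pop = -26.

shading = 11

Solve -2*shading - 4 = -26: shading = (-26 + 4) / -2 = 11.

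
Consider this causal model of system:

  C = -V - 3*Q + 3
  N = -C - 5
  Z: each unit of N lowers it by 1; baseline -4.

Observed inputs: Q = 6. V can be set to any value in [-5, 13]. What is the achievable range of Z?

Substituting into the C equation gives C = -V - 15.
So N = V + 10.
Substituting into the Z equation gives Z = -V - 14.
Linear in V, so extremes are at the endpoints: V = -5 gives Z = -9; V = 13 gives Z = -27.

-27 to -9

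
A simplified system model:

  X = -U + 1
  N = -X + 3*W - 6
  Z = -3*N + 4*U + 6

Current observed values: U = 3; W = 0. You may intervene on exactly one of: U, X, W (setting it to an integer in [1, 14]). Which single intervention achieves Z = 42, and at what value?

Intervening on U: Z = U + 27. Reaching 42 requires U = 15, outside [1, 14].
Intervening on X: with other inputs at their observed values, Z = 3*X + 36. Solving for 42 gives X = 2, within [1, 14].
Intervening on W: Z = -9*W + 30. Reaching 42 requires W = -4/3, not an integer.

set X = 2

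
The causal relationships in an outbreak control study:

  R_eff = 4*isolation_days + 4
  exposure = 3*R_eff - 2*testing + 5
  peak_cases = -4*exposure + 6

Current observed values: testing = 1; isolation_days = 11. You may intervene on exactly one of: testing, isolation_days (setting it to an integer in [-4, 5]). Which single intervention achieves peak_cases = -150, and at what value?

Intervening on testing: peak_cases = 8*testing - 590. Reaching -150 requires testing = 55, outside [-4, 5].
Intervening on isolation_days: with other inputs at their observed values, peak_cases = -48*isolation_days - 54. Solving for -150 gives isolation_days = 2, within [-4, 5].

set isolation_days = 2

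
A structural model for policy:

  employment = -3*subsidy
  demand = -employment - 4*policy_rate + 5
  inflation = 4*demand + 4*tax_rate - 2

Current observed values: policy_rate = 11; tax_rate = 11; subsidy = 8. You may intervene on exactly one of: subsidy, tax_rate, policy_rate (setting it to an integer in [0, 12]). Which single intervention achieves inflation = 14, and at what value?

set policy_rate = 9

Intervening on subsidy: inflation = 12*subsidy - 114. Reaching 14 requires subsidy = 32/3, not an integer.
Intervening on tax_rate: inflation = 4*tax_rate - 62. Reaching 14 requires tax_rate = 19, outside [0, 12].
Intervening on policy_rate: with other inputs at their observed values, inflation = -16*policy_rate + 158. Solving for 14 gives policy_rate = 9, within [0, 12].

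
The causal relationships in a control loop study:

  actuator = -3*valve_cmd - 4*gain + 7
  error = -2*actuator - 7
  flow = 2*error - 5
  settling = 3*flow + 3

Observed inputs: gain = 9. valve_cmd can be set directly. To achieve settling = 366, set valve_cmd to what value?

Substituting into the actuator equation gives actuator = -3*valve_cmd - 29.
Substituting into the error equation gives error = 6*valve_cmd + 51.
This gives flow = 12*valve_cmd + 97.
Substituting into the settling equation gives settling = 36*valve_cmd + 294.
Solve 36*valve_cmd + 294 = 366: valve_cmd = (366 - 294) / 36 = 2.

valve_cmd = 2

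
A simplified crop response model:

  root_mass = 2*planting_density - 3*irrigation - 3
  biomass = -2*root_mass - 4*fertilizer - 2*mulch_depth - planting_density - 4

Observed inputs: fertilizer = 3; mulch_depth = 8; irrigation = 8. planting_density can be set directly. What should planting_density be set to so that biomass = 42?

Substituting into the root_mass equation gives root_mass = 2*planting_density - 27.
biomass becomes -5*planting_density + 22.
Solve -5*planting_density + 22 = 42: planting_density = (42 - 22) / -5 = -4.

planting_density = -4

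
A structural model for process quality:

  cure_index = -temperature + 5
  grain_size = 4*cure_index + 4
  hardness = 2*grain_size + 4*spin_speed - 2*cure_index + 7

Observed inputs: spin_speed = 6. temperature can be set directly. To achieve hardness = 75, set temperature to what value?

Substituting into the grain_size equation gives grain_size = -4*temperature + 24.
hardness becomes -6*temperature + 69.
Solve -6*temperature + 69 = 75: temperature = (75 - 69) / -6 = -1.

temperature = -1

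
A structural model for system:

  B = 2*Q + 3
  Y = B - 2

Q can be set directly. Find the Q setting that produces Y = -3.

Q = -2

Substituting into the Y equation gives Y = 2*Q + 1.
Solve 2*Q + 1 = -3: Q = (-3 - 1) / 2 = -2.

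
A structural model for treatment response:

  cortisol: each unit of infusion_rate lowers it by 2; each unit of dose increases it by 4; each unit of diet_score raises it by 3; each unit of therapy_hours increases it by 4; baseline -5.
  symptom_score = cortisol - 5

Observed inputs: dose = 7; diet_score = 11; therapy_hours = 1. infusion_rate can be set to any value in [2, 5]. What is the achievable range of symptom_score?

45 to 51

Substituting into the cortisol equation gives cortisol = -2*infusion_rate + 60.
Substituting into the symptom_score equation gives symptom_score = -2*infusion_rate + 55.
Linear in infusion_rate, so extremes are at the endpoints: infusion_rate = 2 gives symptom_score = 51; infusion_rate = 5 gives symptom_score = 45.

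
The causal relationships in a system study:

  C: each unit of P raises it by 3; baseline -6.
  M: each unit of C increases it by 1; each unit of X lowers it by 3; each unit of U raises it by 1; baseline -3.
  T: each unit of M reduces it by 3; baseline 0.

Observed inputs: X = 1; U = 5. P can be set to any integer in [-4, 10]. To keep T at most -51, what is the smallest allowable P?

Substituting into the M equation gives M = 3*P - 7.
T becomes -9*P + 21.
Require -9*P + 21 ≤ -51, so P ≥ 8.
The smallest integer in [-4, 10] satisfying this is 8.

P = 8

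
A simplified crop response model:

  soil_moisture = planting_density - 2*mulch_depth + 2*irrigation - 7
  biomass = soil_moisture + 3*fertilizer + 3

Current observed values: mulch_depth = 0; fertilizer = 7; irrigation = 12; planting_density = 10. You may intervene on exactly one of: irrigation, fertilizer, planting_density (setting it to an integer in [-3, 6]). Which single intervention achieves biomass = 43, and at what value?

set planting_density = 2

Intervening on irrigation: biomass = 2*irrigation + 27. Reaching 43 requires irrigation = 8, outside [-3, 6].
Intervening on fertilizer: biomass = 3*fertilizer + 30. Reaching 43 requires fertilizer = 13/3, not an integer.
Intervening on planting_density: with other inputs at their observed values, biomass = planting_density + 41. Solving for 43 gives planting_density = 2, within [-3, 6].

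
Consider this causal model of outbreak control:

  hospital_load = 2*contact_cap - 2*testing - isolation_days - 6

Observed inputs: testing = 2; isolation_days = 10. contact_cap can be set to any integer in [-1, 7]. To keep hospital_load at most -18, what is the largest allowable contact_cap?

Substituting into the hospital_load equation gives hospital_load = 2*contact_cap - 20.
Require 2*contact_cap - 20 ≤ -18, so contact_cap ≤ 1.
The largest integer in [-1, 7] satisfying this is 1.

contact_cap = 1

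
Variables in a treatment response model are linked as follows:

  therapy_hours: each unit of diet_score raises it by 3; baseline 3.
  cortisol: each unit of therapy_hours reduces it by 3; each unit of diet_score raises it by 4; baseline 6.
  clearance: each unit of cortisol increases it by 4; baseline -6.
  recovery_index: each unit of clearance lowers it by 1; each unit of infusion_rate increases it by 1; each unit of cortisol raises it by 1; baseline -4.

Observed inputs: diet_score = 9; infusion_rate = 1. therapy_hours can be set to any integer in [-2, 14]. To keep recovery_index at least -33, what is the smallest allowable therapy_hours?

Intervening on therapy_hours fixes its value directly, overriding its dependence on diet_score.
Substituting into the cortisol equation gives cortisol = -3*therapy_hours + 42.
This gives clearance = -12*therapy_hours + 162.
So recovery_index = 9*therapy_hours - 123.
Require 9*therapy_hours - 123 ≥ -33, so therapy_hours ≥ 10.
The smallest integer in [-2, 14] satisfying this is 10.

therapy_hours = 10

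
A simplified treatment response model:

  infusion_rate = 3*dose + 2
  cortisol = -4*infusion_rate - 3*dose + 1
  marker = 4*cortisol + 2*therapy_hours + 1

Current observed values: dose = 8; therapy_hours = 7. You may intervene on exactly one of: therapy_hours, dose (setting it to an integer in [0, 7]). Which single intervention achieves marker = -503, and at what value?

set therapy_hours = 2

Intervening on therapy_hours: with other inputs at their observed values, marker = 2*therapy_hours - 507. Solving for -503 gives therapy_hours = 2, within [0, 7].
Intervening on dose: marker = -60*dose - 13. Reaching -503 requires dose = 49/6, not an integer.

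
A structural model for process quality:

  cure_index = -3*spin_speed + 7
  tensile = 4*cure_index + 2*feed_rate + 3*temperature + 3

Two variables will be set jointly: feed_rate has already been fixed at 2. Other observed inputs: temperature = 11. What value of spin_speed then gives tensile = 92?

spin_speed = -2

With feed_rate held at 2:
Substituting into the tensile equation gives tensile = -12*spin_speed + 68.
Solve -12*spin_speed + 68 = 92: spin_speed = (92 - 68) / -12 = -2.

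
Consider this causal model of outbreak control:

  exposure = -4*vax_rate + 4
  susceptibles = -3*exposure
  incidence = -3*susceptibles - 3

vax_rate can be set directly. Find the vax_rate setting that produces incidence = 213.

Substituting into the susceptibles equation gives susceptibles = 12*vax_rate - 12.
Substituting into the incidence equation gives incidence = -36*vax_rate + 33.
Solve -36*vax_rate + 33 = 213: vax_rate = (213 - 33) / -36 = -5.

vax_rate = -5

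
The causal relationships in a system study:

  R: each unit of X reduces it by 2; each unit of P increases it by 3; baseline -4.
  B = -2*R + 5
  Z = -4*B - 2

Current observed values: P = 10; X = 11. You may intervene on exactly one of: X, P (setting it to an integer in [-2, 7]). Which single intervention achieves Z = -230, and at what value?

Intervening on X: Z = -16*X + 186. Reaching -230 requires X = 26, outside [-2, 7].
Intervening on P: with other inputs at their observed values, Z = 24*P - 230. Solving for -230 gives P = 0, within [-2, 7].

set P = 0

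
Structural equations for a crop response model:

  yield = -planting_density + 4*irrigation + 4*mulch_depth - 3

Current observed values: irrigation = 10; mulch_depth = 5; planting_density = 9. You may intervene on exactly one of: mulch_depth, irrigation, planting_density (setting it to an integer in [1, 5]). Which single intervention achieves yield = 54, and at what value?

Intervening on mulch_depth: yield = 4*mulch_depth + 28. Reaching 54 requires mulch_depth = 13/2, not an integer.
Intervening on irrigation: yield = 4*irrigation + 8. Reaching 54 requires irrigation = 23/2, not an integer.
Intervening on planting_density: with other inputs at their observed values, yield = -planting_density + 57. Solving for 54 gives planting_density = 3, within [1, 5].

set planting_density = 3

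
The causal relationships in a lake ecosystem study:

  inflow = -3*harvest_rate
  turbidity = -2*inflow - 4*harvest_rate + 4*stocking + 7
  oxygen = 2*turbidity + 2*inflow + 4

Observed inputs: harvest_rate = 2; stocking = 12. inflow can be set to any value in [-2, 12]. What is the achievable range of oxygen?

74 to 102

Intervening on inflow fixes its value directly, overriding its dependence on harvest_rate.
Substituting into the turbidity equation gives turbidity = -2*inflow + 47.
Substituting into the oxygen equation gives oxygen = -2*inflow + 98.
Linear in inflow, so extremes are at the endpoints: inflow = -2 gives oxygen = 102; inflow = 12 gives oxygen = 74.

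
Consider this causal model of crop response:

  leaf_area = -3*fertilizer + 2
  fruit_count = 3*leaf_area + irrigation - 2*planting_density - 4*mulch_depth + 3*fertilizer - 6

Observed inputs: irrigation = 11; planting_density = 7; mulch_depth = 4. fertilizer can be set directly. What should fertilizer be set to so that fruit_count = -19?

fertilizer = 0

Substituting into the fruit_count equation gives fruit_count = -6*fertilizer - 19.
Solve -6*fertilizer - 19 = -19: fertilizer = (-19 + 19) / -6 = 0.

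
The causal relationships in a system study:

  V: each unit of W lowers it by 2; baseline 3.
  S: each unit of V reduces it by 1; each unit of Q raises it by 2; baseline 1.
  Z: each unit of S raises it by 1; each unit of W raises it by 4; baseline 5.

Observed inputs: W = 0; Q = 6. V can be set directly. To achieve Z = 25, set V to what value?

V = -7

Intervening on V fixes its value directly, overriding its dependence on W.
Substituting into the S equation gives S = -V + 13.
So Z = -V + 18.
Solve -V + 18 = 25: V = (25 - 18) / -1 = -7.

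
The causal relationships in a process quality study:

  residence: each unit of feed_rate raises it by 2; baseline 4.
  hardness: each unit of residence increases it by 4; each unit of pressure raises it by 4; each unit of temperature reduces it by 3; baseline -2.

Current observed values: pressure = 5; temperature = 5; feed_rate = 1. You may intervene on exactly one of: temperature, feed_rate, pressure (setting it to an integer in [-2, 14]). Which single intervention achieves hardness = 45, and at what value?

Intervening on temperature: with other inputs at their observed values, hardness = -3*temperature + 42. Solving for 45 gives temperature = -1, within [-2, 14].
Intervening on feed_rate: hardness = 8*feed_rate + 19. Reaching 45 requires feed_rate = 13/4, not an integer.
Intervening on pressure: hardness = 4*pressure + 7. Reaching 45 requires pressure = 19/2, not an integer.

set temperature = -1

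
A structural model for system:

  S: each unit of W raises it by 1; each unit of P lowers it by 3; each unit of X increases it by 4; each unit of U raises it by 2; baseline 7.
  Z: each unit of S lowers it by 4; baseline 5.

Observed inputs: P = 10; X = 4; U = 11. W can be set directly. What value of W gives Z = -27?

Substituting into the S equation gives S = W + 15.
So Z = -4*W - 55.
Solve -4*W - 55 = -27: W = (-27 + 55) / -4 = -7.

W = -7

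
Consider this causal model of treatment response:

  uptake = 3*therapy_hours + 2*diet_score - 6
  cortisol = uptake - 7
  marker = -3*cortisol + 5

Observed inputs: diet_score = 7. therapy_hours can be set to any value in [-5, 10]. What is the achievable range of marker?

-88 to 47

Substituting into the uptake equation gives uptake = 3*therapy_hours + 8.
So cortisol = 3*therapy_hours + 1.
So marker = -9*therapy_hours + 2.
Linear in therapy_hours, so extremes are at the endpoints: therapy_hours = -5 gives marker = 47; therapy_hours = 10 gives marker = -88.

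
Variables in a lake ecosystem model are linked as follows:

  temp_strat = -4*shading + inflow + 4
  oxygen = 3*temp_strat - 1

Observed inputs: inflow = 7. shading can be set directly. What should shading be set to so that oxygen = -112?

Substituting into the temp_strat equation gives temp_strat = -4*shading + 11.
oxygen becomes -12*shading + 32.
Solve -12*shading + 32 = -112: shading = (-112 - 32) / -12 = 12.

shading = 12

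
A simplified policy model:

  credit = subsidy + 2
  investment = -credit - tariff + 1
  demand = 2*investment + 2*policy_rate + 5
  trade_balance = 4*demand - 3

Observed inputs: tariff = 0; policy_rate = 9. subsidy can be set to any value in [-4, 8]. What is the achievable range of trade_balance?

17 to 113

Substituting into the investment equation gives investment = -subsidy - 1.
So demand = -2*subsidy + 21.
Substituting into the trade_balance equation gives trade_balance = -8*subsidy + 81.
Linear in subsidy, so extremes are at the endpoints: subsidy = -4 gives trade_balance = 113; subsidy = 8 gives trade_balance = 17.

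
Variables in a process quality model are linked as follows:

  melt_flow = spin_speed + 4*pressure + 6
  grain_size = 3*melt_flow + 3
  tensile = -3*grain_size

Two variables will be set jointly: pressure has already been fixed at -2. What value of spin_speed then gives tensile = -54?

spin_speed = 7

With pressure held at -2:
Substituting into the melt_flow equation gives melt_flow = spin_speed - 2.
grain_size becomes 3*spin_speed - 3.
So tensile = -9*spin_speed + 9.
Solve -9*spin_speed + 9 = -54: spin_speed = (-54 - 9) / -9 = 7.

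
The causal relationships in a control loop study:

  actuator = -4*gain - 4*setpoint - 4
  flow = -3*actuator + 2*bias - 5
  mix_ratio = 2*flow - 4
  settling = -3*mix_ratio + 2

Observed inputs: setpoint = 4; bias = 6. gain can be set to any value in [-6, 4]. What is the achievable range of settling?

-676 to 44

Substituting into the actuator equation gives actuator = -4*gain - 20.
Substituting into the flow equation gives flow = 12*gain + 67.
Substituting into the mix_ratio equation gives mix_ratio = 24*gain + 130.
Substituting into the settling equation gives settling = -72*gain - 388.
Linear in gain, so extremes are at the endpoints: gain = -6 gives settling = 44; gain = 4 gives settling = -676.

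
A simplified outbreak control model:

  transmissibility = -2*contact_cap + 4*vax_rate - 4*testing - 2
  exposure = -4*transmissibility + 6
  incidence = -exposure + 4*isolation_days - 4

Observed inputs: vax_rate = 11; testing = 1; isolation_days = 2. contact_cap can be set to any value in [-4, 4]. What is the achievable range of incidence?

118 to 182

Substituting into the transmissibility equation gives transmissibility = -2*contact_cap + 38.
Substituting into the exposure equation gives exposure = 8*contact_cap - 146.
Substituting into the incidence equation gives incidence = -8*contact_cap + 150.
Linear in contact_cap, so extremes are at the endpoints: contact_cap = -4 gives incidence = 182; contact_cap = 4 gives incidence = 118.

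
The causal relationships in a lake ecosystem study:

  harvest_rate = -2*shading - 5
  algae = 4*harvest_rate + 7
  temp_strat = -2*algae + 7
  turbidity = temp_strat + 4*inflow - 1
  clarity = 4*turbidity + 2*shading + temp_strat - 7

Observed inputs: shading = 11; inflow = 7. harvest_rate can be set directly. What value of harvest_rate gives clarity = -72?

harvest_rate = 4

Intervening on harvest_rate fixes its value directly, overriding its dependence on shading.
Substituting into the temp_strat equation gives temp_strat = -8*harvest_rate - 7.
So turbidity = -8*harvest_rate + 20.
clarity becomes -40*harvest_rate + 88.
Solve -40*harvest_rate + 88 = -72: harvest_rate = (-72 - 88) / -40 = 4.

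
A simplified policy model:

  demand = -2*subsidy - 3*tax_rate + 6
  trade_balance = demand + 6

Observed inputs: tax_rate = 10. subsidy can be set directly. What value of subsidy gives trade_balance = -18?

Substituting into the demand equation gives demand = -2*subsidy - 24.
So trade_balance = -2*subsidy - 18.
Solve -2*subsidy - 18 = -18: subsidy = (-18 + 18) / -2 = 0.

subsidy = 0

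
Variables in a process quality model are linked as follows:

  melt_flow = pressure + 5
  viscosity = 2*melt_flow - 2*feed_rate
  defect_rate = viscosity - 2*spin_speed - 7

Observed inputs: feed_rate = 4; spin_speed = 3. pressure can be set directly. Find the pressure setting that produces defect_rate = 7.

pressure = 9

Substituting into the viscosity equation gives viscosity = 2*pressure + 2.
This gives defect_rate = 2*pressure - 11.
Solve 2*pressure - 11 = 7: pressure = (7 + 11) / 2 = 9.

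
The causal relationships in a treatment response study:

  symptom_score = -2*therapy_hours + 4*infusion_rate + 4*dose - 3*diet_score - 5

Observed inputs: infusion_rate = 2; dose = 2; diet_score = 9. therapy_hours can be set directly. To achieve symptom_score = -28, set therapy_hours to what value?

Substituting into the symptom_score equation gives symptom_score = -2*therapy_hours - 16.
Solve -2*therapy_hours - 16 = -28: therapy_hours = (-28 + 16) / -2 = 6.

therapy_hours = 6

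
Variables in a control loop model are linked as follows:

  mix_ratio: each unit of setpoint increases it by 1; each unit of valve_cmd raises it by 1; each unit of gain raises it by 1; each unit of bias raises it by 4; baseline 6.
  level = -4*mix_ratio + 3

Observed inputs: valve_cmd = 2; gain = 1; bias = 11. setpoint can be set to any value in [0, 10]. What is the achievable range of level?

Substituting into the mix_ratio equation gives mix_ratio = setpoint + 53.
level becomes -4*setpoint - 209.
Linear in setpoint, so extremes are at the endpoints: setpoint = 0 gives level = -209; setpoint = 10 gives level = -249.

-249 to -209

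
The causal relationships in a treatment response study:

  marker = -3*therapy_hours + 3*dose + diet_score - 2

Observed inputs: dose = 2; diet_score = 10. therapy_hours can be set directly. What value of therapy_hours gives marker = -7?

therapy_hours = 7

Substituting into the marker equation gives marker = -3*therapy_hours + 14.
Solve -3*therapy_hours + 14 = -7: therapy_hours = (-7 - 14) / -3 = 7.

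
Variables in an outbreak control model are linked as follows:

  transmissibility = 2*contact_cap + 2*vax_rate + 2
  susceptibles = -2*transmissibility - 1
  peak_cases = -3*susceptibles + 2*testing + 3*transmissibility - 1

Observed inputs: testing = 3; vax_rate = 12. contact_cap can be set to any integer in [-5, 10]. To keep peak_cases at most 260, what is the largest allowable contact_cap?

Substituting into the transmissibility equation gives transmissibility = 2*contact_cap + 26.
Substituting into the susceptibles equation gives susceptibles = -4*contact_cap - 53.
Substituting into the peak_cases equation gives peak_cases = 18*contact_cap + 242.
Require 18*contact_cap + 242 ≤ 260, so contact_cap ≤ 1.
The largest integer in [-5, 10] satisfying this is 1.

contact_cap = 1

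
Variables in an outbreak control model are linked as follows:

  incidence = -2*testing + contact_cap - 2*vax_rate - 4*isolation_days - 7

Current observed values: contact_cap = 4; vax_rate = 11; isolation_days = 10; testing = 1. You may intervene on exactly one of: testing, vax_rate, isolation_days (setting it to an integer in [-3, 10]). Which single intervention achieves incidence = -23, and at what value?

Intervening on testing: incidence = -2*testing - 65. Reaching -23 requires testing = -21, outside [-3, 10].
Intervening on vax_rate: incidence = -2*vax_rate - 45. Reaching -23 requires vax_rate = -11, outside [-3, 10].
Intervening on isolation_days: with other inputs at their observed values, incidence = -4*isolation_days - 27. Solving for -23 gives isolation_days = -1, within [-3, 10].

set isolation_days = -1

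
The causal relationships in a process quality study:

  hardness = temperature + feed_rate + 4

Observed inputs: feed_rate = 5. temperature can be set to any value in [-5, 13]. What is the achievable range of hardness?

Substituting into the hardness equation gives hardness = temperature + 9.
Linear in temperature, so extremes are at the endpoints: temperature = -5 gives hardness = 4; temperature = 13 gives hardness = 22.

4 to 22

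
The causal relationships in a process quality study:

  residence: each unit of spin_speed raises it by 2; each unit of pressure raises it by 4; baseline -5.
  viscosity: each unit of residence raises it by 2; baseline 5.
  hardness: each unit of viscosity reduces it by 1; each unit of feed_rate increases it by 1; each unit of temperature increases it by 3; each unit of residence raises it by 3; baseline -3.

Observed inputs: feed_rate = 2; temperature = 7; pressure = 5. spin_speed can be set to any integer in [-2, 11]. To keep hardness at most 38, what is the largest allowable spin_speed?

spin_speed = 4

Substituting into the residence equation gives residence = 2*spin_speed + 15.
This gives viscosity = 4*spin_speed + 35.
hardness becomes 2*spin_speed + 30.
Require 2*spin_speed + 30 ≤ 38, so spin_speed ≤ 4.
The largest integer in [-2, 11] satisfying this is 4.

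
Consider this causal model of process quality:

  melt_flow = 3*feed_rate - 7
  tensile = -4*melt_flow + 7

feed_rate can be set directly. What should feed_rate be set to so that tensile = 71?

feed_rate = -3

Substituting into the tensile equation gives tensile = -12*feed_rate + 35.
Solve -12*feed_rate + 35 = 71: feed_rate = (71 - 35) / -12 = -3.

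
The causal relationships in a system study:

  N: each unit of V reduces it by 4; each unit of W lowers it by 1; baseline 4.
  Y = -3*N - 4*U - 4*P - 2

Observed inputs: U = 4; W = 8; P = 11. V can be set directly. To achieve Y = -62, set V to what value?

Substituting into the N equation gives N = -4*V - 4.
Substituting into the Y equation gives Y = 12*V - 50.
Solve 12*V - 50 = -62: V = (-62 + 50) / 12 = -1.

V = -1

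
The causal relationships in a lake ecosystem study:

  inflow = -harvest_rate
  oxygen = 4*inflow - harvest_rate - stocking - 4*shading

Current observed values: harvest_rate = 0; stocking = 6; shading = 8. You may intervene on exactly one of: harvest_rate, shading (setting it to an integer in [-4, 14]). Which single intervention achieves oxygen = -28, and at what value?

set harvest_rate = -2

Intervening on harvest_rate: with other inputs at their observed values, oxygen = -5*harvest_rate - 38. Solving for -28 gives harvest_rate = -2, within [-4, 14].
Intervening on shading: oxygen = -4*shading - 6. Reaching -28 requires shading = 11/2, not an integer.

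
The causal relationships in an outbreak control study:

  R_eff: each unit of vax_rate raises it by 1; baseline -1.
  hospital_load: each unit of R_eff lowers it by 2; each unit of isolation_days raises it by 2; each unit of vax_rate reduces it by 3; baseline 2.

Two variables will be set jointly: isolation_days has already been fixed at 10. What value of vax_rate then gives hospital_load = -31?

vax_rate = 11

With isolation_days held at 10:
Substituting into the hospital_load equation gives hospital_load = -5*vax_rate + 24.
Solve -5*vax_rate + 24 = -31: vax_rate = (-31 - 24) / -5 = 11.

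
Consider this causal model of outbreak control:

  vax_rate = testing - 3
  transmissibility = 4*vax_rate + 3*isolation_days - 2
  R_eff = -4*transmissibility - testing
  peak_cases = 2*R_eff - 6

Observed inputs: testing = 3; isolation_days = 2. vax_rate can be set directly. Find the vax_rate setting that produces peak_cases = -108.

vax_rate = 2

Intervening on vax_rate fixes its value directly, overriding its dependence on testing.
Substituting into the transmissibility equation gives transmissibility = 4*vax_rate + 4.
Substituting into the R_eff equation gives R_eff = -16*vax_rate - 19.
Substituting into the peak_cases equation gives peak_cases = -32*vax_rate - 44.
Solve -32*vax_rate - 44 = -108: vax_rate = (-108 + 44) / -32 = 2.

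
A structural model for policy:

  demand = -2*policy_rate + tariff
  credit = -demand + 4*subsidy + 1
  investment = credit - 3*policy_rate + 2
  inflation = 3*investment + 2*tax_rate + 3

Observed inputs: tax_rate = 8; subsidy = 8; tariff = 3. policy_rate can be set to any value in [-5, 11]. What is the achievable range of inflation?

82 to 130

Substituting into the demand equation gives demand = -2*policy_rate + 3.
Substituting into the credit equation gives credit = 2*policy_rate + 30.
investment becomes -policy_rate + 32.
This gives inflation = -3*policy_rate + 115.
Linear in policy_rate, so extremes are at the endpoints: policy_rate = -5 gives inflation = 130; policy_rate = 11 gives inflation = 82.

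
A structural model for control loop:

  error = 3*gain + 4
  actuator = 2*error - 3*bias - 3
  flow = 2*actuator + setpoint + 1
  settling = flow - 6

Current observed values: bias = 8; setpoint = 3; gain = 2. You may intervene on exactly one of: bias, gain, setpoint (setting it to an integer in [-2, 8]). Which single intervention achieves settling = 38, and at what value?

set bias = -1

Intervening on bias: with other inputs at their observed values, settling = -6*bias + 32. Solving for 38 gives bias = -1, within [-2, 8].
Intervening on gain: settling = 12*gain - 40. Reaching 38 requires gain = 13/2, not an integer.
Intervening on setpoint: settling = setpoint - 19. Reaching 38 requires setpoint = 57, outside [-2, 8].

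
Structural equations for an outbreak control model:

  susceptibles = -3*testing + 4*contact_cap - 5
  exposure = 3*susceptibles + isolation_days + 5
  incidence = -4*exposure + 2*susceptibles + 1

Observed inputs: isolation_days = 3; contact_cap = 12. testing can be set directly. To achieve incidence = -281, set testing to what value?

Substituting into the susceptibles equation gives susceptibles = -3*testing + 43.
Substituting into the exposure equation gives exposure = -9*testing + 137.
Substituting into the incidence equation gives incidence = 30*testing - 461.
Solve 30*testing - 461 = -281: testing = (-281 + 461) / 30 = 6.

testing = 6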